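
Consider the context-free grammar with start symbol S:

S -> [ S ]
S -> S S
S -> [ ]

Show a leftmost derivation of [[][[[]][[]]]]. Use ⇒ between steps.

S ⇒ [S] ⇒ [SS] ⇒ [[]S] ⇒ [[][S]] ⇒ [[][SS]] ⇒ [[][[S]S]] ⇒ [[][[[]]S]] ⇒ [[][[[]][S]]] ⇒ [[][[[]][[]]]]

S ⇒ [S]   [S -> [ S ]]
[S] ⇒ [SS]   [S -> S S]
[SS] ⇒ [[]S]   [S -> [ ]]
[[]S] ⇒ [[][S]]   [S -> [ S ]]
[[][S]] ⇒ [[][SS]]   [S -> S S]
[[][SS]] ⇒ [[][[S]S]]   [S -> [ S ]]
[[][[S]S]] ⇒ [[][[[]]S]]   [S -> [ ]]
[[][[[]]S]] ⇒ [[][[[]][S]]]   [S -> [ S ]]
[[][[[]][S]]] ⇒ [[][[[]][[]]]]   [S -> [ ]]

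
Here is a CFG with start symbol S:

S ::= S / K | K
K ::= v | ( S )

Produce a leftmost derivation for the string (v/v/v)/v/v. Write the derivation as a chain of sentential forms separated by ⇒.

S ⇒ S/K   [S ::= S / K]
S/K ⇒ S/K/K   [S ::= S / K]
S/K/K ⇒ K/K/K   [S ::= K]
K/K/K ⇒ (S)/K/K   [K ::= ( S )]
(S)/K/K ⇒ (S/K)/K/K   [S ::= S / K]
(S/K)/K/K ⇒ (S/K/K)/K/K   [S ::= S / K]
(S/K/K)/K/K ⇒ (K/K/K)/K/K   [S ::= K]
(K/K/K)/K/K ⇒ (v/K/K)/K/K   [K ::= v]
(v/K/K)/K/K ⇒ (v/v/K)/K/K   [K ::= v]
(v/v/K)/K/K ⇒ (v/v/v)/K/K   [K ::= v]
(v/v/v)/K/K ⇒ (v/v/v)/v/K   [K ::= v]
(v/v/v)/v/K ⇒ (v/v/v)/v/v   [K ::= v]

S ⇒ S/K ⇒ S/K/K ⇒ K/K/K ⇒ (S)/K/K ⇒ (S/K)/K/K ⇒ (S/K/K)/K/K ⇒ (K/K/K)/K/K ⇒ (v/K/K)/K/K ⇒ (v/v/K)/K/K ⇒ (v/v/v)/K/K ⇒ (v/v/v)/v/K ⇒ (v/v/v)/v/v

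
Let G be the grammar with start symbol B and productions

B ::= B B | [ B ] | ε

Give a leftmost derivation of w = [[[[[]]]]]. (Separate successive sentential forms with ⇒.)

B ⇒ [B] ⇒ [BB] ⇒ [[B]B] ⇒ [[BB]B] ⇒ [[[B]B]B] ⇒ [[[BB]B]B] ⇒ [[[[B]B]B]B] ⇒ [[[[[B]]B]B]B] ⇒ [[[[[]]B]B]B] ⇒ [[[[[]]]B]B] ⇒ [[[[[]]]]B] ⇒ [[[[[]]]]]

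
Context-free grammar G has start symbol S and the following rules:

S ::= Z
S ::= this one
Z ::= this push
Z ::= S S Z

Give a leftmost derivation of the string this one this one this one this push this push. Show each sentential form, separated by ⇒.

S ⇒ Z ⇒ S S Z ⇒ this one S Z ⇒ this one Z Z ⇒ this one S S Z Z ⇒ this one this one S Z Z ⇒ this one this one this one Z Z ⇒ this one this one this one this push Z ⇒ this one this one this one this push this push

S ⇒ Z   [S ::= Z]
Z ⇒ S S Z   [Z ::= S S Z]
S S Z ⇒ this one S Z   [S ::= this one]
this one S Z ⇒ this one Z Z   [S ::= Z]
this one Z Z ⇒ this one S S Z Z   [Z ::= S S Z]
this one S S Z Z ⇒ this one this one S Z Z   [S ::= this one]
this one this one S Z Z ⇒ this one this one this one Z Z   [S ::= this one]
this one this one this one Z Z ⇒ this one this one this one this push Z   [Z ::= this push]
this one this one this one this push Z ⇒ this one this one this one this push this push   [Z ::= this push]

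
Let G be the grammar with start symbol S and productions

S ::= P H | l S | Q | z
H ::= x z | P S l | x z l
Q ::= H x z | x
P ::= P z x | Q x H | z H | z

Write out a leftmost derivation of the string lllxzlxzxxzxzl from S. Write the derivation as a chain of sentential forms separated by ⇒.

S ⇒ lS   [S ::= l S]
lS ⇒ llS   [S ::= l S]
llS ⇒ lllS   [S ::= l S]
lllS ⇒ lllPH   [S ::= P H]
lllPH ⇒ lllQxHH   [P ::= Q x H]
lllQxHH ⇒ lllHxzxHH   [Q ::= H x z]
lllHxzxHH ⇒ lllxzlxzxHH   [H ::= x z l]
lllxzlxzxHH ⇒ lllxzlxzxxzH   [H ::= x z]
lllxzlxzxxzH ⇒ lllxzlxzxxzxzl   [H ::= x z l]

S ⇒ lS ⇒ llS ⇒ lllS ⇒ lllPH ⇒ lllQxHH ⇒ lllHxzxHH ⇒ lllxzlxzxHH ⇒ lllxzlxzxxzH ⇒ lllxzlxzxxzxzl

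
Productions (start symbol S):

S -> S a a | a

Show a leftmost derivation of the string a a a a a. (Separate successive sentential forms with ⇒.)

S ⇒ S a a ⇒ S a a a a ⇒ a a a a a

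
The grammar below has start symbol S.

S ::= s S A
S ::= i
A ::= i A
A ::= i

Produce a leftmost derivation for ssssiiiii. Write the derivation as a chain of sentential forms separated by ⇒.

S ⇒ sSA   [S ::= s S A]
sSA ⇒ ssSAA   [S ::= s S A]
ssSAA ⇒ sssSAAA   [S ::= s S A]
sssSAAA ⇒ ssssSAAAA   [S ::= s S A]
ssssSAAAA ⇒ ssssiAAAA   [S ::= i]
ssssiAAAA ⇒ ssssiiAAA   [A ::= i]
ssssiiAAA ⇒ ssssiiiAA   [A ::= i]
ssssiiiAA ⇒ ssssiiiiA   [A ::= i]
ssssiiiiA ⇒ ssssiiiii   [A ::= i]

S ⇒ sSA ⇒ ssSAA ⇒ sssSAAA ⇒ ssssSAAAA ⇒ ssssiAAAA ⇒ ssssiiAAA ⇒ ssssiiiAA ⇒ ssssiiiiA ⇒ ssssiiiii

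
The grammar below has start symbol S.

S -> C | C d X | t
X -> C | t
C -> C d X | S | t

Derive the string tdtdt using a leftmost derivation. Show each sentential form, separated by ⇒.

S ⇒ CdX   [S -> C d X]
CdX ⇒ tdX   [C -> t]
tdX ⇒ tdC   [X -> C]
tdC ⇒ tdCdX   [C -> C d X]
tdCdX ⇒ tdtdX   [C -> t]
tdtdX ⇒ tdtdt   [X -> t]

S ⇒ CdX ⇒ tdX ⇒ tdC ⇒ tdCdX ⇒ tdtdX ⇒ tdtdt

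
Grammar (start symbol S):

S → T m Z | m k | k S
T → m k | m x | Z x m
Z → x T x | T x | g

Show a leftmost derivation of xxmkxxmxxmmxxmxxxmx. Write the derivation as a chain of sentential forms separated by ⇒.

S ⇒ TmZ ⇒ ZxmmZ ⇒ xTxxmmZ ⇒ xZxmxxmmZ ⇒ xxTxxmxxmmZ ⇒ xxmkxxmxxmmZ ⇒ xxmkxxmxxmmxTx ⇒ xxmkxxmxxmmxZxmx ⇒ xxmkxxmxxmmxxTxxmx ⇒ xxmkxxmxxmmxxmxxxmx

S ⇒ TmZ   [S → T m Z]
TmZ ⇒ ZxmmZ   [T → Z x m]
ZxmmZ ⇒ xTxxmmZ   [Z → x T x]
xTxxmmZ ⇒ xZxmxxmmZ   [T → Z x m]
xZxmxxmmZ ⇒ xxTxxmxxmmZ   [Z → x T x]
xxTxxmxxmmZ ⇒ xxmkxxmxxmmZ   [T → m k]
xxmkxxmxxmmZ ⇒ xxmkxxmxxmmxTx   [Z → x T x]
xxmkxxmxxmmxTx ⇒ xxmkxxmxxmmxZxmx   [T → Z x m]
xxmkxxmxxmmxZxmx ⇒ xxmkxxmxxmmxxTxxmx   [Z → x T x]
xxmkxxmxxmmxxTxxmx ⇒ xxmkxxmxxmmxxmxxxmx   [T → m x]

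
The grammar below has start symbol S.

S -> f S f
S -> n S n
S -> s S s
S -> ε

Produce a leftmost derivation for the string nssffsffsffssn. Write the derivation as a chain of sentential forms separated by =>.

S=>nSn=>nsSsn=>nssSssn=>nssfSfssn=>nssffSffssn=>nssffsSsffssn=>nssffsfSfsffssn=>nssffsffsffssn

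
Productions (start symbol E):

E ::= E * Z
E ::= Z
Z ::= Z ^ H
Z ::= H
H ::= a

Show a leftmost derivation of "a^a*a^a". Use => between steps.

E=>E*Z=>Z*Z=>Z^H*Z=>H^H*Z=>a^H*Z=>a^a*Z=>a^a*Z^H=>a^a*H^H=>a^a*a^H=>a^a*a^a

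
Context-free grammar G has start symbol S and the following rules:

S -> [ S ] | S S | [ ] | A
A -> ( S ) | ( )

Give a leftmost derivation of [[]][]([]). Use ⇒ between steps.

S ⇒ SS ⇒ SSS ⇒ [S]SS ⇒ [[]]SS ⇒ [[]][]S ⇒ [[]][]A ⇒ [[]][](S) ⇒ [[]][]([])

S ⇒ SS   [S -> S S]
SS ⇒ SSS   [S -> S S]
SSS ⇒ [S]SS   [S -> [ S ]]
[S]SS ⇒ [[]]SS   [S -> [ ]]
[[]]SS ⇒ [[]][]S   [S -> [ ]]
[[]][]S ⇒ [[]][]A   [S -> A]
[[]][]A ⇒ [[]][](S)   [A -> ( S )]
[[]][](S) ⇒ [[]][]([])   [S -> [ ]]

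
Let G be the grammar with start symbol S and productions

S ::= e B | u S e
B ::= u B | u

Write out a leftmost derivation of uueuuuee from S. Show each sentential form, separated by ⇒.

S ⇒ uSe   [S ::= u S e]
uSe ⇒ uuSee   [S ::= u S e]
uuSee ⇒ uueBee   [S ::= e B]
uueBee ⇒ uueuBee   [B ::= u B]
uueuBee ⇒ uueuuBee   [B ::= u B]
uueuuBee ⇒ uueuuuee   [B ::= u]

S ⇒ uSe ⇒ uuSee ⇒ uueBee ⇒ uueuBee ⇒ uueuuBee ⇒ uueuuuee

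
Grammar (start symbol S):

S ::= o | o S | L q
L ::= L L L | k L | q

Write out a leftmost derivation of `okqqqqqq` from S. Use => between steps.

S => oS => oLq => okLq => okLLLq => okLLLLLq => okqLLLLq => okqqLLLq => okqqqLLq => okqqqqLq => okqqqqqq

S => oS   [S ::= o S]
oS => oLq   [S ::= L q]
oLq => okLq   [L ::= k L]
okLq => okLLLq   [L ::= L L L]
okLLLq => okLLLLLq   [L ::= L L L]
okLLLLLq => okqLLLLq   [L ::= q]
okqLLLLq => okqqLLLq   [L ::= q]
okqqLLLq => okqqqLLq   [L ::= q]
okqqqLLq => okqqqqLq   [L ::= q]
okqqqqLq => okqqqqqq   [L ::= q]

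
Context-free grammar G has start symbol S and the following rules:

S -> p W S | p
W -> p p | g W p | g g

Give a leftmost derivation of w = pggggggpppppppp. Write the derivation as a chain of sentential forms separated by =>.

S => pWS => pgWpS => pggWppS => pgggWpppS => pggggWppppS => pggggggppppS => pggggggpppppWS => pggggggpppppppS => pggggggpppppppp

S => pWS   [S -> p W S]
pWS => pgWpS   [W -> g W p]
pgWpS => pggWppS   [W -> g W p]
pggWppS => pgggWpppS   [W -> g W p]
pgggWpppS => pggggWppppS   [W -> g W p]
pggggWppppS => pggggggppppS   [W -> g g]
pggggggppppS => pggggggpppppWS   [S -> p W S]
pggggggpppppWS => pggggggpppppppS   [W -> p p]
pggggggpppppppS => pggggggpppppppp   [S -> p]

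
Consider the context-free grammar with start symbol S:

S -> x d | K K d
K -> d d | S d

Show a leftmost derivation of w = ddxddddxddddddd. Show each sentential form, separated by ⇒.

S⇒KKd⇒SdKd⇒KKddKd⇒ddKddKd⇒ddSdddKd⇒ddxddddKd⇒ddxddddSdd⇒ddxddddKKddd⇒ddxddddSdKddd⇒ddxddddxddKddd⇒ddxddddxddddddd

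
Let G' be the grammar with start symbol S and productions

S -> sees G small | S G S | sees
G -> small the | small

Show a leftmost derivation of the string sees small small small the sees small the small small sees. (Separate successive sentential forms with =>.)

S => S G S   [S -> S G S]
S G S => S G S G S   [S -> S G S]
S G S G S => sees G small G S G S   [S -> sees G small]
sees G small G S G S => sees small small G S G S   [G -> small]
sees small small G S G S => sees small small small the S G S   [G -> small the]
sees small small small the S G S => sees small small small the sees G small G S   [S -> sees G small]
sees small small small the sees G small G S => sees small small small the sees small the small G S   [G -> small the]
sees small small small the sees small the small G S => sees small small small the sees small the small small S   [G -> small]
sees small small small the sees small the small small S => sees small small small the sees small the small small sees   [S -> sees]

S => S G S => S G S G S => sees G small G S G S => sees small small G S G S => sees small small small the S G S => sees small small small the sees G small G S => sees small small small the sees small the small G S => sees small small small the sees small the small small S => sees small small small the sees small the small small sees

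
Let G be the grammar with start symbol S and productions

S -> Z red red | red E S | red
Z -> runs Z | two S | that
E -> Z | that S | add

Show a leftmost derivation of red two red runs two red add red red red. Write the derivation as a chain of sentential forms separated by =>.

S => red E S   [S -> red E S]
red E S => red Z S   [E -> Z]
red Z S => red two S S   [Z -> two S]
red two S S => red two red E S S   [S -> red E S]
red two red E S S => red two red Z S S   [E -> Z]
red two red Z S S => red two red runs Z S S   [Z -> runs Z]
red two red runs Z S S => red two red runs two S S S   [Z -> two S]
red two red runs two S S S => red two red runs two red E S S S   [S -> red E S]
red two red runs two red E S S S => red two red runs two red add S S S   [E -> add]
red two red runs two red add S S S => red two red runs two red add red S S   [S -> red]
red two red runs two red add red S S => red two red runs two red add red red S   [S -> red]
red two red runs two red add red red S => red two red runs two red add red red red   [S -> red]

S => red E S => red Z S => red two S S => red two red E S S => red two red Z S S => red two red runs Z S S => red two red runs two S S S => red two red runs two red E S S S => red two red runs two red add S S S => red two red runs two red add red S S => red two red runs two red add red red S => red two red runs two red add red red red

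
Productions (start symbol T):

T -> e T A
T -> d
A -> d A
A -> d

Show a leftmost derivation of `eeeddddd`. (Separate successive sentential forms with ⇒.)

T ⇒ eTA   [T -> e T A]
eTA ⇒ eeTAA   [T -> e T A]
eeTAA ⇒ eeeTAAA   [T -> e T A]
eeeTAAA ⇒ eeedAAA   [T -> d]
eeedAAA ⇒ eeeddAA   [A -> d]
eeeddAA ⇒ eeedddAA   [A -> d A]
eeedddAA ⇒ eeeddddA   [A -> d]
eeeddddA ⇒ eeeddddd   [A -> d]

T⇒eTA⇒eeTAA⇒eeeTAAA⇒eeedAAA⇒eeeddAA⇒eeedddAA⇒eeeddddA⇒eeeddddd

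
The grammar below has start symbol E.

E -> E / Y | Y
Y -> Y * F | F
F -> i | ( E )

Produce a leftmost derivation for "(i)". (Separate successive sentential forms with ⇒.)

E ⇒ Y ⇒ F ⇒ (E) ⇒ (Y) ⇒ (F) ⇒ (i)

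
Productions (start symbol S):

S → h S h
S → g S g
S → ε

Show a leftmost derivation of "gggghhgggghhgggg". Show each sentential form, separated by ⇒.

S⇒gSg⇒ggSgg⇒gggSggg⇒ggggSgggg⇒gggghShgggg⇒gggghhShhgggg⇒gggghhgSghhgggg⇒gggghhggSgghhgggg⇒gggghhgggghhgggg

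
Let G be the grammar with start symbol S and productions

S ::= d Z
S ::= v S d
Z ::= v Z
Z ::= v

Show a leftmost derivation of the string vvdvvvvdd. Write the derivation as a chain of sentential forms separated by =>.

S => vSd => vvSdd => vvdZdd => vvdvZdd => vvdvvZdd => vvdvvvZdd => vvdvvvvdd

S => vSd   [S ::= v S d]
vSd => vvSdd   [S ::= v S d]
vvSdd => vvdZdd   [S ::= d Z]
vvdZdd => vvdvZdd   [Z ::= v Z]
vvdvZdd => vvdvvZdd   [Z ::= v Z]
vvdvvZdd => vvdvvvZdd   [Z ::= v Z]
vvdvvvZdd => vvdvvvvdd   [Z ::= v]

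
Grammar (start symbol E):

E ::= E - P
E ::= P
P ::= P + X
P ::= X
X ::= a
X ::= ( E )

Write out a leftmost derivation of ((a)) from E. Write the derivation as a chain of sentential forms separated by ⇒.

E ⇒ P   [E ::= P]
P ⇒ X   [P ::= X]
X ⇒ (E)   [X ::= ( E )]
(E) ⇒ (P)   [E ::= P]
(P) ⇒ (X)   [P ::= X]
(X) ⇒ ((E))   [X ::= ( E )]
((E)) ⇒ ((P))   [E ::= P]
((P)) ⇒ ((X))   [P ::= X]
((X)) ⇒ ((a))   [X ::= a]

E ⇒ P ⇒ X ⇒ (E) ⇒ (P) ⇒ (X) ⇒ ((E)) ⇒ ((P)) ⇒ ((X)) ⇒ ((a))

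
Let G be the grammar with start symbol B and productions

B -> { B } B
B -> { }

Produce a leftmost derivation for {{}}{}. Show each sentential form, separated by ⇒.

B⇒{B}B⇒{{}}B⇒{{}}{}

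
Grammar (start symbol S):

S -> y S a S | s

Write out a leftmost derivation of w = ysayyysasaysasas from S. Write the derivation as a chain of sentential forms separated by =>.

S => ySaS => ysaS => ysaySaS => ysayySaSaS => ysayyySaSaSaS => ysayyysaSaSaS => ysayyysasaSaS => ysayyysasaySaSaS => ysayyysasaysaSaS => ysayyysasaysasaS => ysayyysasaysasas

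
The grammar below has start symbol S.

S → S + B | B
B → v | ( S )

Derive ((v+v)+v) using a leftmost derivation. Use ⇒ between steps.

S ⇒ B   [S → B]
B ⇒ (S)   [B → ( S )]
(S) ⇒ (S+B)   [S → S + B]
(S+B) ⇒ (B+B)   [S → B]
(B+B) ⇒ ((S)+B)   [B → ( S )]
((S)+B) ⇒ ((S+B)+B)   [S → S + B]
((S+B)+B) ⇒ ((B+B)+B)   [S → B]
((B+B)+B) ⇒ ((v+B)+B)   [B → v]
((v+B)+B) ⇒ ((v+v)+B)   [B → v]
((v+v)+B) ⇒ ((v+v)+v)   [B → v]

S ⇒ B ⇒ (S) ⇒ (S+B) ⇒ (B+B) ⇒ ((S)+B) ⇒ ((S+B)+B) ⇒ ((B+B)+B) ⇒ ((v+B)+B) ⇒ ((v+v)+B) ⇒ ((v+v)+v)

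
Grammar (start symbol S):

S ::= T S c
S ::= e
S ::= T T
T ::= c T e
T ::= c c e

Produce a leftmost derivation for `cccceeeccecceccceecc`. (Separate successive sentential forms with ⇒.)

S ⇒ TSc   [S ::= T S c]
TSc ⇒ cTeSc   [T ::= c T e]
cTeSc ⇒ ccTeeSc   [T ::= c T e]
ccTeeSc ⇒ cccceeeSc   [T ::= c c e]
cccceeeSc ⇒ cccceeeTScc   [S ::= T S c]
cccceeeTScc ⇒ cccceeecceScc   [T ::= c c e]
cccceeecceScc ⇒ cccceeecceTTcc   [S ::= T T]
cccceeecceTTcc ⇒ cccceeeccecceTcc   [T ::= c c e]
cccceeeccecceTcc ⇒ cccceeecceccecTecc   [T ::= c T e]
cccceeecceccecTecc ⇒ cccceeeccecceccceecc   [T ::= c c e]

S⇒TSc⇒cTeSc⇒ccTeeSc⇒cccceeeSc⇒cccceeeTScc⇒cccceeecceScc⇒cccceeecceTTcc⇒cccceeeccecceTcc⇒cccceeecceccecTecc⇒cccceeeccecceccceecc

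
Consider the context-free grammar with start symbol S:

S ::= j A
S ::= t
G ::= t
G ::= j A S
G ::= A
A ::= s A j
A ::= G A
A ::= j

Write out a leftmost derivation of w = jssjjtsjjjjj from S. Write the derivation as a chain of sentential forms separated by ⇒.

S ⇒ jA ⇒ jsAj ⇒ jsGAj ⇒ jsAAj ⇒ jssAjAj ⇒ jssGAjAj ⇒ jssjASAjAj ⇒ jssjjSAjAj ⇒ jssjjtAjAj ⇒ jssjjtsAjjAj ⇒ jssjjtsjjjAj ⇒ jssjjtsjjjjj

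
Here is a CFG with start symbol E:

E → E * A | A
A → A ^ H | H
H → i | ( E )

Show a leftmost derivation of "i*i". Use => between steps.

E => E*A   [E → E * A]
E*A => A*A   [E → A]
A*A => H*A   [A → H]
H*A => i*A   [H → i]
i*A => i*H   [A → H]
i*H => i*i   [H → i]

E=>E*A=>A*A=>H*A=>i*A=>i*H=>i*i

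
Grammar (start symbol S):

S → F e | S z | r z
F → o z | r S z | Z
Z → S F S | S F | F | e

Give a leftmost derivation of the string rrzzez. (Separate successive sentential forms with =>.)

S => Sz => Fez => rSzez => rrzzez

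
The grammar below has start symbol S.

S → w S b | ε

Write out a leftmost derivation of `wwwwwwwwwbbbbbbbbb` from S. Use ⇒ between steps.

S ⇒ wSb ⇒ wwSbb ⇒ wwwSbbb ⇒ wwwwSbbbb ⇒ wwwwwSbbbbb ⇒ wwwwwwSbbbbbb ⇒ wwwwwwwSbbbbbbb ⇒ wwwwwwwwSbbbbbbbb ⇒ wwwwwwwwwSbbbbbbbbb ⇒ wwwwwwwwwbbbbbbbbb

S ⇒ wSb   [S → w S b]
wSb ⇒ wwSbb   [S → w S b]
wwSbb ⇒ wwwSbbb   [S → w S b]
wwwSbbb ⇒ wwwwSbbbb   [S → w S b]
wwwwSbbbb ⇒ wwwwwSbbbbb   [S → w S b]
wwwwwSbbbbb ⇒ wwwwwwSbbbbbb   [S → w S b]
wwwwwwSbbbbbb ⇒ wwwwwwwSbbbbbbb   [S → w S b]
wwwwwwwSbbbbbbb ⇒ wwwwwwwwSbbbbbbbb   [S → w S b]
wwwwwwwwSbbbbbbbb ⇒ wwwwwwwwwSbbbbbbbbb   [S → w S b]
wwwwwwwwwSbbbbbbbbb ⇒ wwwwwwwwwbbbbbbbbb   [S → ε]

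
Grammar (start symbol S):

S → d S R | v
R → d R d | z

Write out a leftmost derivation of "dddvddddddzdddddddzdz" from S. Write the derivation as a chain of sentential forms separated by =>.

S=>dSR=>ddSRR=>dddSRRR=>dddvRRR=>dddvdRdRR=>dddvddRddRR=>dddvdddRdddRR=>dddvddddRddddRR=>dddvdddddRdddddRR=>dddvddddddRddddddRR=>dddvddddddzddddddRR=>dddvddddddzdddddddRdR=>dddvddddddzdddddddzdR=>dddvddddddzdddddddzdz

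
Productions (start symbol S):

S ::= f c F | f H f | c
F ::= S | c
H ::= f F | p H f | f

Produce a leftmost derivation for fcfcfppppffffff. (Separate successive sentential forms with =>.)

S => fcF   [S ::= f c F]
fcF => fcS   [F ::= S]
fcS => fcfcF   [S ::= f c F]
fcfcF => fcfcS   [F ::= S]
fcfcS => fcfcfHf   [S ::= f H f]
fcfcfHf => fcfcfpHff   [H ::= p H f]
fcfcfpHff => fcfcfppHfff   [H ::= p H f]
fcfcfppHfff => fcfcfpppHffff   [H ::= p H f]
fcfcfpppHffff => fcfcfppppHfffff   [H ::= p H f]
fcfcfppppHfffff => fcfcfppppffffff   [H ::= f]

S=>fcF=>fcS=>fcfcF=>fcfcS=>fcfcfHf=>fcfcfpHff=>fcfcfppHfff=>fcfcfpppHffff=>fcfcfppppHfffff=>fcfcfppppffffff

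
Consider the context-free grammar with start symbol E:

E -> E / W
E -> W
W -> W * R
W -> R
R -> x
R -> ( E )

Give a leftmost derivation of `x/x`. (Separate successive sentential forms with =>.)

E => E/W => W/W => R/W => x/W => x/R => x/x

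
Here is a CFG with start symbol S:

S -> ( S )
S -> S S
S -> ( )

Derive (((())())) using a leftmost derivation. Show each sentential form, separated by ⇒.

S ⇒ (S) ⇒ ((S)) ⇒ ((SS)) ⇒ (((S)S)) ⇒ (((())S)) ⇒ (((())()))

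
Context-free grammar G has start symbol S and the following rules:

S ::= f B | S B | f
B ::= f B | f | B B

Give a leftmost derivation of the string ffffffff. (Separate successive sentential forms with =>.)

S=>SB=>fBB=>fBBB=>fBBBB=>ffBBBB=>fffBBBB=>fffBBBBB=>ffffBBBB=>fffffBBB=>ffffffBB=>fffffffB=>ffffffff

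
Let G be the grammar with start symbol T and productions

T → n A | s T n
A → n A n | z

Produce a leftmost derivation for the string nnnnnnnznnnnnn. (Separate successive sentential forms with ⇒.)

T ⇒ nA ⇒ nnAn ⇒ nnnAnn ⇒ nnnnAnnn ⇒ nnnnnAnnnn ⇒ nnnnnnAnnnnn ⇒ nnnnnnnAnnnnnn ⇒ nnnnnnnznnnnnn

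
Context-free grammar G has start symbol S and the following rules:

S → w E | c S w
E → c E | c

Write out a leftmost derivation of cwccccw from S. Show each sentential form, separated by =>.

S => cSw   [S → c S w]
cSw => cwEw   [S → w E]
cwEw => cwcEw   [E → c E]
cwcEw => cwccEw   [E → c E]
cwccEw => cwcccEw   [E → c E]
cwcccEw => cwccccw   [E → c]

S=>cSw=>cwEw=>cwcEw=>cwccEw=>cwcccEw=>cwccccw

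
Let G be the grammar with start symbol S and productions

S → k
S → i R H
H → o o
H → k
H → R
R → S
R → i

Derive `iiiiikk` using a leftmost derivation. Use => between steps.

S => iRH => iSH => iiRHH => iiSHH => iiiRHHH => iiiiHHH => iiiiRHH => iiiiiHH => iiiiiRH => iiiiiSH => iiiiikH => iiiiikR => iiiiikS => iiiiikk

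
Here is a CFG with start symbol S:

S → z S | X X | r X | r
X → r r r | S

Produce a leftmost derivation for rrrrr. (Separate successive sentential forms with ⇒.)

S ⇒ XX ⇒ SX ⇒ rX ⇒ rS ⇒ rrX ⇒ rrrrr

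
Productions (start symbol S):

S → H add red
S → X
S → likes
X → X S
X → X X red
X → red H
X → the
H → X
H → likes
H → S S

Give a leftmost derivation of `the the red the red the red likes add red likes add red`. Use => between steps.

S => H add red => S S add red => H add red S add red => X add red S add red => X S add red S add red => X X red S add red S add red => X X red X red S add red S add red => X X red X red X red S add red S add red => the X red X red X red S add red S add red => the the red X red X red S add red S add red => the the red the red X red S add red S add red => the the red the red the red S add red S add red => the the red the red the red likes add red S add red => the the red the red the red likes add red likes add red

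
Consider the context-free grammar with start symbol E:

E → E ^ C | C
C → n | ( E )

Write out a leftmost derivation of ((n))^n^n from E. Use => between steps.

E => E^C   [E → E ^ C]
E^C => E^C^C   [E → E ^ C]
E^C^C => C^C^C   [E → C]
C^C^C => (E)^C^C   [C → ( E )]
(E)^C^C => (C)^C^C   [E → C]
(C)^C^C => ((E))^C^C   [C → ( E )]
((E))^C^C => ((C))^C^C   [E → C]
((C))^C^C => ((n))^C^C   [C → n]
((n))^C^C => ((n))^n^C   [C → n]
((n))^n^C => ((n))^n^n   [C → n]

E => E^C => E^C^C => C^C^C => (E)^C^C => (C)^C^C => ((E))^C^C => ((C))^C^C => ((n))^C^C => ((n))^n^C => ((n))^n^n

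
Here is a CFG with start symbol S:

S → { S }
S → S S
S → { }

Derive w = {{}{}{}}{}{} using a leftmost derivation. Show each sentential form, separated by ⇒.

S ⇒ SS ⇒ SSS ⇒ {S}SS ⇒ {SS}SS ⇒ {SSS}SS ⇒ {{}SS}SS ⇒ {{}{}S}SS ⇒ {{}{}{}}SS ⇒ {{}{}{}}{}S ⇒ {{}{}{}}{}{}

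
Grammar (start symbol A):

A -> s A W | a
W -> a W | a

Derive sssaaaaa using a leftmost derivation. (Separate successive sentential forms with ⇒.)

A ⇒ sAW   [A -> s A W]
sAW ⇒ ssAWW   [A -> s A W]
ssAWW ⇒ sssAWWW   [A -> s A W]
sssAWWW ⇒ sssaWWW   [A -> a]
sssaWWW ⇒ sssaaWW   [W -> a]
sssaaWW ⇒ sssaaaW   [W -> a]
sssaaaW ⇒ sssaaaaW   [W -> a W]
sssaaaaW ⇒ sssaaaaa   [W -> a]

A ⇒ sAW ⇒ ssAWW ⇒ sssAWWW ⇒ sssaWWW ⇒ sssaaWW ⇒ sssaaaW ⇒ sssaaaaW ⇒ sssaaaaa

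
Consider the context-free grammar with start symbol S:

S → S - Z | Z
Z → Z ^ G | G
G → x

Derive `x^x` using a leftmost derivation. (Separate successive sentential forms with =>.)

S => Z   [S → Z]
Z => Z^G   [Z → Z ^ G]
Z^G => G^G   [Z → G]
G^G => x^G   [G → x]
x^G => x^x   [G → x]

S => Z => Z^G => G^G => x^G => x^x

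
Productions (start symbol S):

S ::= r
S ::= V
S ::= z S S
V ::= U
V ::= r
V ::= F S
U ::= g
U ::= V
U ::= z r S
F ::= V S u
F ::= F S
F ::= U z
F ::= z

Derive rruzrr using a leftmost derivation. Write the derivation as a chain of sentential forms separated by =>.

S=>V=>FS=>VSuS=>rSuS=>rruS=>rruzSS=>rruzVS=>rruzrS=>rruzrr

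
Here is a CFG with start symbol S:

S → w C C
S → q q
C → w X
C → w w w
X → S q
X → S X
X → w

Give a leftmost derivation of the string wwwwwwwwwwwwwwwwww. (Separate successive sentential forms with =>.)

S=>wCC=>wwwwC=>wwwwwX=>wwwwwSX=>wwwwwwCCX=>wwwwwwwXCX=>wwwwwwwwCX=>wwwwwwwwwXX=>wwwwwwwwwSXX=>wwwwwwwwwwCCXX=>wwwwwwwwwwwwwCXX=>wwwwwwwwwwwwwwwwXX=>wwwwwwwwwwwwwwwwwX=>wwwwwwwwwwwwwwwwww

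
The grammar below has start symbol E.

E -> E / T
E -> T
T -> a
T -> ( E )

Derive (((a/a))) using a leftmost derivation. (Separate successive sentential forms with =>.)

E => T => (E) => (T) => ((E)) => ((T)) => (((E))) => (((E/T))) => (((T/T))) => (((a/T))) => (((a/a)))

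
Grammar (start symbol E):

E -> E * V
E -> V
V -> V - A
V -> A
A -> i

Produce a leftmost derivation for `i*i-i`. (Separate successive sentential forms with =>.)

E=>E*V=>V*V=>A*V=>i*V=>i*V-A=>i*A-A=>i*i-A=>i*i-i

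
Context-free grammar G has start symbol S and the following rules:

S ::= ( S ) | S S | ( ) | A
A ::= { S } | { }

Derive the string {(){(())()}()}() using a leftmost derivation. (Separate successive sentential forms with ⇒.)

S ⇒ SS ⇒ AS ⇒ {S}S ⇒ {SS}S ⇒ {SSS}S ⇒ {()SS}S ⇒ {()AS}S ⇒ {(){S}S}S ⇒ {(){SS}S}S ⇒ {(){(S)S}S}S ⇒ {(){(())S}S}S ⇒ {(){(())()}S}S ⇒ {(){(())()}()}S ⇒ {(){(())()}()}()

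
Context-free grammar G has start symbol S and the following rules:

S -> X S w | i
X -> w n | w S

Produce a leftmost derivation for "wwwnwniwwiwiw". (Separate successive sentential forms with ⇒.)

S ⇒ XSw ⇒ wSSw ⇒ wXSwSw ⇒ wwSSwSw ⇒ wwXSwSwSw ⇒ wwwnSwSwSw ⇒ wwwnXSwwSwSw ⇒ wwwnwnSwwSwSw ⇒ wwwnwniwwSwSw ⇒ wwwnwniwwiwSw ⇒ wwwnwniwwiwiw

S ⇒ XSw   [S -> X S w]
XSw ⇒ wSSw   [X -> w S]
wSSw ⇒ wXSwSw   [S -> X S w]
wXSwSw ⇒ wwSSwSw   [X -> w S]
wwSSwSw ⇒ wwXSwSwSw   [S -> X S w]
wwXSwSwSw ⇒ wwwnSwSwSw   [X -> w n]
wwwnSwSwSw ⇒ wwwnXSwwSwSw   [S -> X S w]
wwwnXSwwSwSw ⇒ wwwnwnSwwSwSw   [X -> w n]
wwwnwnSwwSwSw ⇒ wwwnwniwwSwSw   [S -> i]
wwwnwniwwSwSw ⇒ wwwnwniwwiwSw   [S -> i]
wwwnwniwwiwSw ⇒ wwwnwniwwiwiw   [S -> i]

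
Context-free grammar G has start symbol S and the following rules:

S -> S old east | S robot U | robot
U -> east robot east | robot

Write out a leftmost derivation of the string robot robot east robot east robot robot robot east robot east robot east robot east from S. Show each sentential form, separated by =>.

S => S robot U => S robot U robot U => S robot U robot U robot U => S robot U robot U robot U robot U => robot robot U robot U robot U robot U => robot robot east robot east robot U robot U robot U => robot robot east robot east robot robot robot U robot U => robot robot east robot east robot robot robot east robot east robot U => robot robot east robot east robot robot robot east robot east robot east robot east

S => S robot U   [S -> S robot U]
S robot U => S robot U robot U   [S -> S robot U]
S robot U robot U => S robot U robot U robot U   [S -> S robot U]
S robot U robot U robot U => S robot U robot U robot U robot U   [S -> S robot U]
S robot U robot U robot U robot U => robot robot U robot U robot U robot U   [S -> robot]
robot robot U robot U robot U robot U => robot robot east robot east robot U robot U robot U   [U -> east robot east]
robot robot east robot east robot U robot U robot U => robot robot east robot east robot robot robot U robot U   [U -> robot]
robot robot east robot east robot robot robot U robot U => robot robot east robot east robot robot robot east robot east robot U   [U -> east robot east]
robot robot east robot east robot robot robot east robot east robot U => robot robot east robot east robot robot robot east robot east robot east robot east   [U -> east robot east]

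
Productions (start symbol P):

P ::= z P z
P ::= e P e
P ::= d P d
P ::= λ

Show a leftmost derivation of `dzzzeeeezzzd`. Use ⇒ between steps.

P ⇒ dPd   [P ::= d P d]
dPd ⇒ dzPzd   [P ::= z P z]
dzPzd ⇒ dzzPzzd   [P ::= z P z]
dzzPzzd ⇒ dzzzPzzzd   [P ::= z P z]
dzzzPzzzd ⇒ dzzzePezzzd   [P ::= e P e]
dzzzePezzzd ⇒ dzzzeePeezzzd   [P ::= e P e]
dzzzeePeezzzd ⇒ dzzzeeeezzzd   [P ::= λ]

P⇒dPd⇒dzPzd⇒dzzPzzd⇒dzzzPzzzd⇒dzzzePezzzd⇒dzzzeePeezzzd⇒dzzzeeeezzzd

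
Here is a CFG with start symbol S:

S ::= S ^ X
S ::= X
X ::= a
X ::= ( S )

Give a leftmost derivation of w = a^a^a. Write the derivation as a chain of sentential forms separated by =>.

S => S^X   [S ::= S ^ X]
S^X => S^X^X   [S ::= S ^ X]
S^X^X => X^X^X   [S ::= X]
X^X^X => a^X^X   [X ::= a]
a^X^X => a^a^X   [X ::= a]
a^a^X => a^a^a   [X ::= a]

S=>S^X=>S^X^X=>X^X^X=>a^X^X=>a^a^X=>a^a^a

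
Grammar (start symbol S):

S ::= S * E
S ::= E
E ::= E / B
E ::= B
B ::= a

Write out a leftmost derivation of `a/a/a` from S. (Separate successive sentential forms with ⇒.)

S⇒E⇒E/B⇒E/B/B⇒B/B/B⇒a/B/B⇒a/a/B⇒a/a/a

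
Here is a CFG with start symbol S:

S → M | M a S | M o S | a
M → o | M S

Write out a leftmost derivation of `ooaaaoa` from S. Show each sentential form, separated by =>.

S=>MoS=>MSoS=>MSSoS=>MSSSoS=>MSSSSoS=>oSSSSoS=>oMSSSoS=>ooSSSoS=>ooaSSoS=>ooaaSoS=>ooaaaoS=>ooaaaoa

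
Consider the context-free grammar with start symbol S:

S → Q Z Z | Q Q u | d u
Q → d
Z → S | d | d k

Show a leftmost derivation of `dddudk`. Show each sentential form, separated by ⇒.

S ⇒ QZZ ⇒ dZZ ⇒ dSZ ⇒ dQQuZ ⇒ ddQuZ ⇒ ddduZ ⇒ dddudk

S ⇒ QZZ   [S → Q Z Z]
QZZ ⇒ dZZ   [Q → d]
dZZ ⇒ dSZ   [Z → S]
dSZ ⇒ dQQuZ   [S → Q Q u]
dQQuZ ⇒ ddQuZ   [Q → d]
ddQuZ ⇒ ddduZ   [Q → d]
ddduZ ⇒ dddudk   [Z → d k]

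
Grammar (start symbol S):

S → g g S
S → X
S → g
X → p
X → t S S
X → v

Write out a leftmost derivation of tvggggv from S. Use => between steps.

S => X => tSS => tXS => tvS => tvggS => tvggggS => tvggggX => tvggggv

S => X   [S → X]
X => tSS   [X → t S S]
tSS => tXS   [S → X]
tXS => tvS   [X → v]
tvS => tvggS   [S → g g S]
tvggS => tvggggS   [S → g g S]
tvggggS => tvggggX   [S → X]
tvggggX => tvggggv   [X → v]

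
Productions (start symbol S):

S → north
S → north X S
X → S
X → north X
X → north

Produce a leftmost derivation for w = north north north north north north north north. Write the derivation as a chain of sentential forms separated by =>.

S => north X S => north north S => north north north X S => north north north north X S => north north north north S S => north north north north north X S S => north north north north north north S S => north north north north north north north S => north north north north north north north north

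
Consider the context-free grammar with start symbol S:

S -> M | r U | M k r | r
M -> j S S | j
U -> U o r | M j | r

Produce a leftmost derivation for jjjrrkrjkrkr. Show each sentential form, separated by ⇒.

S⇒Mkr⇒jSSkr⇒jMkrSkr⇒jjSSkrSkr⇒jjMSkrSkr⇒jjjSkrSkr⇒jjjrUkrSkr⇒jjjrrkrSkr⇒jjjrrkrMkrkr⇒jjjrrkrjkrkr

S ⇒ Mkr   [S -> M k r]
Mkr ⇒ jSSkr   [M -> j S S]
jSSkr ⇒ jMkrSkr   [S -> M k r]
jMkrSkr ⇒ jjSSkrSkr   [M -> j S S]
jjSSkrSkr ⇒ jjMSkrSkr   [S -> M]
jjMSkrSkr ⇒ jjjSkrSkr   [M -> j]
jjjSkrSkr ⇒ jjjrUkrSkr   [S -> r U]
jjjrUkrSkr ⇒ jjjrrkrSkr   [U -> r]
jjjrrkrSkr ⇒ jjjrrkrMkrkr   [S -> M k r]
jjjrrkrMkrkr ⇒ jjjrrkrjkrkr   [M -> j]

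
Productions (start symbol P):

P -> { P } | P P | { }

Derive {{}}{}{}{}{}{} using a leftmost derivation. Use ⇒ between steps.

P ⇒ PP   [P -> P P]
PP ⇒ {P}P   [P -> { P }]
{P}P ⇒ {{}}P   [P -> { }]
{{}}P ⇒ {{}}PP   [P -> P P]
{{}}PP ⇒ {{}}PPP   [P -> P P]
{{}}PPP ⇒ {{}}PPPP   [P -> P P]
{{}}PPPP ⇒ {{}}PPPPP   [P -> P P]
{{}}PPPPP ⇒ {{}}{}PPPP   [P -> { }]
{{}}{}PPPP ⇒ {{}}{}{}PPP   [P -> { }]
{{}}{}{}PPP ⇒ {{}}{}{}{}PP   [P -> { }]
{{}}{}{}{}PP ⇒ {{}}{}{}{}{}P   [P -> { }]
{{}}{}{}{}{}P ⇒ {{}}{}{}{}{}{}   [P -> { }]

P⇒PP⇒{P}P⇒{{}}P⇒{{}}PP⇒{{}}PPP⇒{{}}PPPP⇒{{}}PPPPP⇒{{}}{}PPPP⇒{{}}{}{}PPP⇒{{}}{}{}{}PP⇒{{}}{}{}{}{}P⇒{{}}{}{}{}{}{}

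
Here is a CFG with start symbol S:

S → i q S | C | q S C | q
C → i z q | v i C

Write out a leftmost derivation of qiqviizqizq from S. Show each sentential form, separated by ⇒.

S ⇒ qSC ⇒ qiqSC ⇒ qiqCC ⇒ qiqviCC ⇒ qiqviizqC ⇒ qiqviizqizq

S ⇒ qSC   [S → q S C]
qSC ⇒ qiqSC   [S → i q S]
qiqSC ⇒ qiqCC   [S → C]
qiqCC ⇒ qiqviCC   [C → v i C]
qiqviCC ⇒ qiqviizqC   [C → i z q]
qiqviizqC ⇒ qiqviizqizq   [C → i z q]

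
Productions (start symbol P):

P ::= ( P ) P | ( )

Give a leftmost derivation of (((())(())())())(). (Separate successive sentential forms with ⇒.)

P⇒(P)P⇒((P)P)P⇒(((P)P)P)P⇒(((())P)P)P⇒(((())(P)P)P)P⇒(((())(())P)P)P⇒(((())(())())P)P⇒(((())(())())())P⇒(((())(())())())()

P ⇒ (P)P   [P ::= ( P ) P]
(P)P ⇒ ((P)P)P   [P ::= ( P ) P]
((P)P)P ⇒ (((P)P)P)P   [P ::= ( P ) P]
(((P)P)P)P ⇒ (((())P)P)P   [P ::= ( )]
(((())P)P)P ⇒ (((())(P)P)P)P   [P ::= ( P ) P]
(((())(P)P)P)P ⇒ (((())(())P)P)P   [P ::= ( )]
(((())(())P)P)P ⇒ (((())(())())P)P   [P ::= ( )]
(((())(())())P)P ⇒ (((())(())())())P   [P ::= ( )]
(((())(())())())P ⇒ (((())(())())())()   [P ::= ( )]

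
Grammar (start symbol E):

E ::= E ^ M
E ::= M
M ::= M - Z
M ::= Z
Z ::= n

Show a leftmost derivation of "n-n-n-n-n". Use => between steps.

E=>M=>M-Z=>M-Z-Z=>M-Z-Z-Z=>M-Z-Z-Z-Z=>Z-Z-Z-Z-Z=>n-Z-Z-Z-Z=>n-n-Z-Z-Z=>n-n-n-Z-Z=>n-n-n-n-Z=>n-n-n-n-n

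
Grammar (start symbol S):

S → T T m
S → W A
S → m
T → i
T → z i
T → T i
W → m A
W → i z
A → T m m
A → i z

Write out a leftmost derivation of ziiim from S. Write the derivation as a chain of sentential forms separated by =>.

S => TTm => TiTm => ziiTm => ziiim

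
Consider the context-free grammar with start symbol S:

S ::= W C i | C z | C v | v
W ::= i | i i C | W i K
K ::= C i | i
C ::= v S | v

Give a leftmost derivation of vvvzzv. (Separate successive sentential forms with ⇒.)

S ⇒ Cv   [S ::= C v]
Cv ⇒ vSv   [C ::= v S]
vSv ⇒ vCzv   [S ::= C z]
vCzv ⇒ vvSzv   [C ::= v S]
vvSzv ⇒ vvCzzv   [S ::= C z]
vvCzzv ⇒ vvvzzv   [C ::= v]

S⇒Cv⇒vSv⇒vCzv⇒vvSzv⇒vvCzzv⇒vvvzzv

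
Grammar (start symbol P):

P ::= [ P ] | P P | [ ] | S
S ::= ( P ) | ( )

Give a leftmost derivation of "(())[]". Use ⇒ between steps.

P⇒PP⇒SP⇒(P)P⇒(S)P⇒(())P⇒(())[]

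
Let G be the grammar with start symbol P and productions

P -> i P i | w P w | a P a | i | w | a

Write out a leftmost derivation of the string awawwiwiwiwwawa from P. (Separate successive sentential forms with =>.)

P => aPa   [P -> a P a]
aPa => awPwa   [P -> w P w]
awPwa => awaPawa   [P -> a P a]
awaPawa => awawPwawa   [P -> w P w]
awawPwawa => awawwPwwawa   [P -> w P w]
awawwPwwawa => awawwiPiwwawa   [P -> i P i]
awawwiPiwwawa => awawwiwPwiwwawa   [P -> w P w]
awawwiwPwiwwawa => awawwiwiwiwwawa   [P -> i]

P => aPa => awPwa => awaPawa => awawPwawa => awawwPwwawa => awawwiPiwwawa => awawwiwPwiwwawa => awawwiwiwiwwawa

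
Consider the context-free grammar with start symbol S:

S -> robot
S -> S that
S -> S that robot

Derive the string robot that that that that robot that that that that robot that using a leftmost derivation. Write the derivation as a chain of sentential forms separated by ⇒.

S ⇒ S that   [S -> S that]
S that ⇒ S that robot that   [S -> S that robot]
S that robot that ⇒ S that that robot that   [S -> S that]
S that that robot that ⇒ S that that that robot that   [S -> S that]
S that that that robot that ⇒ S that that that that robot that   [S -> S that]
S that that that that robot that ⇒ S that robot that that that that robot that   [S -> S that robot]
S that robot that that that that robot that ⇒ S that that robot that that that that robot that   [S -> S that]
S that that robot that that that that robot that ⇒ S that that that robot that that that that robot that   [S -> S that]
S that that that robot that that that that robot that ⇒ S that that that that robot that that that that robot that   [S -> S that]
S that that that that robot that that that that robot that ⇒ robot that that that that robot that that that that robot that   [S -> robot]

S ⇒ S that ⇒ S that robot that ⇒ S that that robot that ⇒ S that that that robot that ⇒ S that that that that robot that ⇒ S that robot that that that that robot that ⇒ S that that robot that that that that robot that ⇒ S that that that robot that that that that robot that ⇒ S that that that that robot that that that that robot that ⇒ robot that that that that robot that that that that robot that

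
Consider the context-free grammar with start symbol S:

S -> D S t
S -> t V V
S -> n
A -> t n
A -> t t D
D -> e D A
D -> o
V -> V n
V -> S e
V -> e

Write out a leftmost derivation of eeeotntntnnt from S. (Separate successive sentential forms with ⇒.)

S ⇒ DSt   [S -> D S t]
DSt ⇒ eDASt   [D -> e D A]
eDASt ⇒ eeDAASt   [D -> e D A]
eeDAASt ⇒ eeeDAAASt   [D -> e D A]
eeeDAAASt ⇒ eeeoAAASt   [D -> o]
eeeoAAASt ⇒ eeeotnAASt   [A -> t n]
eeeotnAASt ⇒ eeeotntnASt   [A -> t n]
eeeotntnASt ⇒ eeeotntntnSt   [A -> t n]
eeeotntntnSt ⇒ eeeotntntnnt   [S -> n]

S⇒DSt⇒eDASt⇒eeDAASt⇒eeeDAAASt⇒eeeoAAASt⇒eeeotnAASt⇒eeeotntnASt⇒eeeotntntnSt⇒eeeotntntnnt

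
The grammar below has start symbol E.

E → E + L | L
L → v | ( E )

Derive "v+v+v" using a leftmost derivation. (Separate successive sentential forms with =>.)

E => E+L   [E → E + L]
E+L => E+L+L   [E → E + L]
E+L+L => L+L+L   [E → L]
L+L+L => v+L+L   [L → v]
v+L+L => v+v+L   [L → v]
v+v+L => v+v+v   [L → v]

E => E+L => E+L+L => L+L+L => v+L+L => v+v+L => v+v+v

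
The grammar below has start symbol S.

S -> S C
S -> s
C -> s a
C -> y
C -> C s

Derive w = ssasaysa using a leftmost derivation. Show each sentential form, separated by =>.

S=>SC=>SCC=>SCCC=>SCCCC=>sCCCC=>ssaCCC=>ssasaCC=>ssasayC=>ssasaysa

S => SC   [S -> S C]
SC => SCC   [S -> S C]
SCC => SCCC   [S -> S C]
SCCC => SCCCC   [S -> S C]
SCCCC => sCCCC   [S -> s]
sCCCC => ssaCCC   [C -> s a]
ssaCCC => ssasaCC   [C -> s a]
ssasaCC => ssasayC   [C -> y]
ssasayC => ssasaysa   [C -> s a]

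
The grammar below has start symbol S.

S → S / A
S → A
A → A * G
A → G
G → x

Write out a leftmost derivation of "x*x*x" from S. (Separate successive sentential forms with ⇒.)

S⇒A⇒A*G⇒A*G*G⇒G*G*G⇒x*G*G⇒x*x*G⇒x*x*x

S ⇒ A   [S → A]
A ⇒ A*G   [A → A * G]
A*G ⇒ A*G*G   [A → A * G]
A*G*G ⇒ G*G*G   [A → G]
G*G*G ⇒ x*G*G   [G → x]
x*G*G ⇒ x*x*G   [G → x]
x*x*G ⇒ x*x*x   [G → x]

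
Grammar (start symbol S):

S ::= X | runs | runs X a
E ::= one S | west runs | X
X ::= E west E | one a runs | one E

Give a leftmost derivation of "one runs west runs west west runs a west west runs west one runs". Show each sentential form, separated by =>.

S => X => E west E => X west E => E west E west E => one S west E west E => one runs X a west E west E => one runs E west E a west E west E => one runs west runs west E a west E west E => one runs west runs west west runs a west E west E => one runs west runs west west runs a west west runs west E => one runs west runs west west runs a west west runs west one S => one runs west runs west west runs a west west runs west one runs

S => X   [S ::= X]
X => E west E   [X ::= E west E]
E west E => X west E   [E ::= X]
X west E => E west E west E   [X ::= E west E]
E west E west E => one S west E west E   [E ::= one S]
one S west E west E => one runs X a west E west E   [S ::= runs X a]
one runs X a west E west E => one runs E west E a west E west E   [X ::= E west E]
one runs E west E a west E west E => one runs west runs west E a west E west E   [E ::= west runs]
one runs west runs west E a west E west E => one runs west runs west west runs a west E west E   [E ::= west runs]
one runs west runs west west runs a west E west E => one runs west runs west west runs a west west runs west E   [E ::= west runs]
one runs west runs west west runs a west west runs west E => one runs west runs west west runs a west west runs west one S   [E ::= one S]
one runs west runs west west runs a west west runs west one S => one runs west runs west west runs a west west runs west one runs   [S ::= runs]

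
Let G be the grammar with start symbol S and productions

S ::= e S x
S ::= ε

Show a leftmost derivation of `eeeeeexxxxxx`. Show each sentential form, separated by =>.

S => eSx => eeSxx => eeeSxxx => eeeeSxxxx => eeeeeSxxxxx => eeeeeeSxxxxxx => eeeeeexxxxxx

S => eSx   [S ::= e S x]
eSx => eeSxx   [S ::= e S x]
eeSxx => eeeSxxx   [S ::= e S x]
eeeSxxx => eeeeSxxxx   [S ::= e S x]
eeeeSxxxx => eeeeeSxxxxx   [S ::= e S x]
eeeeeSxxxxx => eeeeeeSxxxxxx   [S ::= e S x]
eeeeeeSxxxxxx => eeeeeexxxxxx   [S ::= ε]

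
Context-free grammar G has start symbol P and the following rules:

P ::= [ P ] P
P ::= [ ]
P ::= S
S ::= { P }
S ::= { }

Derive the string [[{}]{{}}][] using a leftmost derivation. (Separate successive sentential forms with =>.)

P=>[P]P=>[[P]P]P=>[[S]P]P=>[[{}]P]P=>[[{}]S]P=>[[{}]{P}]P=>[[{}]{S}]P=>[[{}]{{}}]P=>[[{}]{{}}][]

P => [P]P   [P ::= [ P ] P]
[P]P => [[P]P]P   [P ::= [ P ] P]
[[P]P]P => [[S]P]P   [P ::= S]
[[S]P]P => [[{}]P]P   [S ::= { }]
[[{}]P]P => [[{}]S]P   [P ::= S]
[[{}]S]P => [[{}]{P}]P   [S ::= { P }]
[[{}]{P}]P => [[{}]{S}]P   [P ::= S]
[[{}]{S}]P => [[{}]{{}}]P   [S ::= { }]
[[{}]{{}}]P => [[{}]{{}}][]   [P ::= [ ]]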